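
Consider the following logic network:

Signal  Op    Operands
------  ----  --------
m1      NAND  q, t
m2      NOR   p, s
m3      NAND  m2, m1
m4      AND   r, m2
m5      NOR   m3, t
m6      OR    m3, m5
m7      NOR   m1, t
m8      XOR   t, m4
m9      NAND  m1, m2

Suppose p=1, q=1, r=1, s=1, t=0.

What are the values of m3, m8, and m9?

m3 = 1, m8 = 0, m9 = 1

m1 = q NAND t = 1 NAND 0 = 1
m2 = p NOR s = 1 NOR 1 = 0
m3 = m2 NAND m1 = 0 NAND 1 = 1
m4 = r AND m2 = 1 AND 0 = 0
m8 = t XOR m4 = 0 XOR 0 = 0
m9 = m1 NAND m2 = 1 NAND 0 = 1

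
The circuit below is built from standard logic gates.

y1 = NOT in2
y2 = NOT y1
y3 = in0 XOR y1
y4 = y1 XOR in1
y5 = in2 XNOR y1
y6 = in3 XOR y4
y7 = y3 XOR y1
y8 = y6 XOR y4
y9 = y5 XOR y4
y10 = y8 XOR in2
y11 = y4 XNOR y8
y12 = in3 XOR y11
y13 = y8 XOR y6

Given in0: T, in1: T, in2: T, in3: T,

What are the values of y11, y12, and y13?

y1 = NOT in2 = NOT T = F
y4 = y1 XOR in1 = F XOR T = T
y6 = in3 XOR y4 = T XOR T = F
y8 = y6 XOR y4 = F XOR T = T
y11 = y4 XNOR y8 = T XNOR T = T
y12 = in3 XOR y11 = T XOR T = F
y13 = y8 XOR y6 = T XOR F = T

y11 = T, y12 = F, y13 = T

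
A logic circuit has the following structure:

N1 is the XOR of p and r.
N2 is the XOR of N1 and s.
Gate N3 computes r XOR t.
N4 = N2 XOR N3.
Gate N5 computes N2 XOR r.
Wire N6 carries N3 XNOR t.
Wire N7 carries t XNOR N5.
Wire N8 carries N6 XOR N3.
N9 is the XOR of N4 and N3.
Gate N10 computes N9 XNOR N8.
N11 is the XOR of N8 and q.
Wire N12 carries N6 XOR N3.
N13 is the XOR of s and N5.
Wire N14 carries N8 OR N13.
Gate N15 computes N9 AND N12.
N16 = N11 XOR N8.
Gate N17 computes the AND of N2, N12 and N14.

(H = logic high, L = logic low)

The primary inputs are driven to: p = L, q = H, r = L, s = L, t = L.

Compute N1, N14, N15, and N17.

N1 = p XOR r = L XOR L = L
N2 = N1 XOR s = L XOR L = L
N3 = r XOR t = L XOR L = L
N4 = N2 XOR N3 = L XOR L = L
N5 = N2 XOR r = L XOR L = L
N6 = N3 XNOR t = L XNOR L = H
N8 = N6 XOR N3 = H XOR L = H
N9 = N4 XOR N3 = L XOR L = L
N12 = N6 XOR N3 = H XOR L = H
N13 = s XOR N5 = L XOR L = L
N14 = N8 OR N13 = H OR L = H
N15 = N9 AND N12 = L AND H = L
N17 = N2 AND N12 AND N14 = L AND H AND H = L

N1 = L; N14 = H; N15 = L; N17 = L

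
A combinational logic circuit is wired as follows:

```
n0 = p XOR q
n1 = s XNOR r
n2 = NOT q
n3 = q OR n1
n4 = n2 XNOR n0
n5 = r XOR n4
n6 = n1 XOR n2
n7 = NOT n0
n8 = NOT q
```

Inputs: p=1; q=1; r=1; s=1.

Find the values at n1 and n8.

n1 = s XNOR r = 1 XNOR 1 = 1
n8 = NOT q = NOT 1 = 0

n1 = 1; n8 = 0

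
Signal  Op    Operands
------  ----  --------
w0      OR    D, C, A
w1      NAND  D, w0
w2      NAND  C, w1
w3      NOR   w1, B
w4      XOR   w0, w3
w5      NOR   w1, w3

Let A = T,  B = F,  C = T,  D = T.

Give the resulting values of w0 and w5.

w0 = T, w5 = F

w0 = D OR C OR A = T OR T OR T = T
w1 = D NAND w0 = T NAND T = F
w3 = w1 NOR B = F NOR F = T
w5 = w1 NOR w3 = F NOR T = F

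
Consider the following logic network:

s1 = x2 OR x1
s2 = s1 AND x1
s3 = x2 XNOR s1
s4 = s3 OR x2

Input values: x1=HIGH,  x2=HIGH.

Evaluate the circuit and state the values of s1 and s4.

s1 = x2 OR x1 = HIGH OR HIGH = HIGH
s3 = x2 XNOR s1 = HIGH XNOR HIGH = HIGH
s4 = s3 OR x2 = HIGH OR HIGH = HIGH

s1 = HIGH, s4 = HIGH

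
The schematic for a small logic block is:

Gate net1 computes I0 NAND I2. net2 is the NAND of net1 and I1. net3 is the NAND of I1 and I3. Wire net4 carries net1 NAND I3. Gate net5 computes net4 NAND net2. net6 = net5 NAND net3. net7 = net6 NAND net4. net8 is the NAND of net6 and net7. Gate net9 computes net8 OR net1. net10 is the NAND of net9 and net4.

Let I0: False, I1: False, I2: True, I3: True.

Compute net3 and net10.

net3 = True; net10 = True

net1 = I0 NAND I2 = False NAND True = True
net2 = net1 NAND I1 = True NAND False = True
net3 = I1 NAND I3 = False NAND True = True
net4 = net1 NAND I3 = True NAND True = False
net5 = net4 NAND net2 = False NAND True = True
net6 = net5 NAND net3 = True NAND True = False
net7 = net6 NAND net4 = False NAND False = True
net8 = net6 NAND net7 = False NAND True = True
net9 = net8 OR net1 = True OR True = True
net10 = net9 NAND net4 = True NAND False = True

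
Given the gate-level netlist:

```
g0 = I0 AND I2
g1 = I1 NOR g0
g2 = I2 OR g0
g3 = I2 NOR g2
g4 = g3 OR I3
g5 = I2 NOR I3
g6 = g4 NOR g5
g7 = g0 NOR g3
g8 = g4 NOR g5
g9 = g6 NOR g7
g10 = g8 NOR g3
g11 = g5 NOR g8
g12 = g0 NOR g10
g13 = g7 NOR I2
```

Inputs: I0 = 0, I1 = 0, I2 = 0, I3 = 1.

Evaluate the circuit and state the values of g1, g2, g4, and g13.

g1 = 1, g2 = 0, g4 = 1, g13 = 1

g0 = I0 AND I2 = 0 AND 0 = 0
g1 = I1 NOR g0 = 0 NOR 0 = 1
g2 = I2 OR g0 = 0 OR 0 = 0
g3 = I2 NOR g2 = 0 NOR 0 = 1
g4 = g3 OR I3 = 1 OR 1 = 1
g7 = g0 NOR g3 = 0 NOR 1 = 0
g13 = g7 NOR I2 = 0 NOR 0 = 1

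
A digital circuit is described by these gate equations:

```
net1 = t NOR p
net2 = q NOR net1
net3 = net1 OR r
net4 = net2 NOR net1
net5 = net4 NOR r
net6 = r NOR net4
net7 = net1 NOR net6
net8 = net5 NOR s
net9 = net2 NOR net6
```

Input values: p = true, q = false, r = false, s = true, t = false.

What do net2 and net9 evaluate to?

net2 = true; net9 = false

net1 = t NOR p = false NOR true = false
net2 = q NOR net1 = false NOR false = true
net4 = net2 NOR net1 = true NOR false = false
net6 = r NOR net4 = false NOR false = true
net9 = net2 NOR net6 = true NOR true = false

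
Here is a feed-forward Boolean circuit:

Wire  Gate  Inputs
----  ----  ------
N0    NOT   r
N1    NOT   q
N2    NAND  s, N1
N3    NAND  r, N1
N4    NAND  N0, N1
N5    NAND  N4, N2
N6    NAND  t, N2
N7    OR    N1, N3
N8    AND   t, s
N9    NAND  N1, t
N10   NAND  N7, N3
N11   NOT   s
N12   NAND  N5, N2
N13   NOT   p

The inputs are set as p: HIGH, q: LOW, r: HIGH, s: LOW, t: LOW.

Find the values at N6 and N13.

N1 = NOT q = NOT LOW = HIGH
N2 = s NAND N1 = LOW NAND HIGH = HIGH
N6 = t NAND N2 = LOW NAND HIGH = HIGH
N13 = NOT p = NOT HIGH = LOW

N6 = HIGH; N13 = LOW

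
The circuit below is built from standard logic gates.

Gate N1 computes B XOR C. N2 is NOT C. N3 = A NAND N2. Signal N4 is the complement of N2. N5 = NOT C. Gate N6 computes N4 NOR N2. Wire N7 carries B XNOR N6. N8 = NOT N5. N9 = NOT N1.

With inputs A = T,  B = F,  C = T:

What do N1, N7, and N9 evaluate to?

N1 = T  N7 = T  N9 = F

N1 = B XOR C = F XOR T = T
N2 = NOT C = NOT T = F
N4 = NOT N2 = NOT F = T
N6 = N4 NOR N2 = T NOR F = F
N7 = B XNOR N6 = F XNOR F = T
N9 = NOT N1 = NOT T = F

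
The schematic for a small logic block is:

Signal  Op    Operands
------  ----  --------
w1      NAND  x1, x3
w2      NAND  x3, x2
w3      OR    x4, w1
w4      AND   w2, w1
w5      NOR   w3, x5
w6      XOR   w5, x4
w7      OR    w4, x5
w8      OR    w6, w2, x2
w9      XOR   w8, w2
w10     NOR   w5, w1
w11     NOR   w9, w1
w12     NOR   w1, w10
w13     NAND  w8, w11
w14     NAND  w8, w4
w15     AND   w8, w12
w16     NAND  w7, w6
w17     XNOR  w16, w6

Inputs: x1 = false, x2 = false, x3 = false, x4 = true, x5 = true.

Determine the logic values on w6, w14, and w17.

w1 = x1 NAND x3 = false NAND false = true
w2 = x3 NAND x2 = false NAND false = true
w3 = x4 OR w1 = true OR true = true
w4 = w2 AND w1 = true AND true = true
w5 = w3 NOR x5 = true NOR true = false
w6 = w5 XOR x4 = false XOR true = true
w7 = w4 OR x5 = true OR true = true
w8 = w6 OR w2 OR x2 = true OR true OR false = true
w14 = w8 NAND w4 = true NAND true = false
w16 = w7 NAND w6 = true NAND true = false
w17 = w16 XNOR w6 = false XNOR true = false

w6 = true, w14 = false, w17 = false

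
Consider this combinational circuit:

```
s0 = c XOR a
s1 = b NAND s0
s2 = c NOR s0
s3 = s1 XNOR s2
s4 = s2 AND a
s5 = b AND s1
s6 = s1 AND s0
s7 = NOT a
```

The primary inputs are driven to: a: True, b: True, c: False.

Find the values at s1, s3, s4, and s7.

s1 = False, s3 = True, s4 = False, s7 = False

s0 = c XOR a = False XOR True = True
s1 = b NAND s0 = True NAND True = False
s2 = c NOR s0 = False NOR True = False
s3 = s1 XNOR s2 = False XNOR False = True
s4 = s2 AND a = False AND True = False
s7 = NOT a = NOT True = False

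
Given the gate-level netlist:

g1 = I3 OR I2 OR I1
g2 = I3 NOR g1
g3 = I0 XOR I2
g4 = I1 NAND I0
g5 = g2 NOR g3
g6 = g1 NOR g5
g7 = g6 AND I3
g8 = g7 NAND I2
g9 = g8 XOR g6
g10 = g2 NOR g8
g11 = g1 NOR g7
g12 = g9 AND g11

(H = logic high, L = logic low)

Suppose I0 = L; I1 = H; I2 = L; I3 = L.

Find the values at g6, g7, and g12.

g6 = L; g7 = L; g12 = L

g1 = I3 OR I2 OR I1 = L OR L OR H = H
g2 = I3 NOR g1 = L NOR H = L
g3 = I0 XOR I2 = L XOR L = L
g5 = g2 NOR g3 = L NOR L = H
g6 = g1 NOR g5 = H NOR H = L
g7 = g6 AND I3 = L AND L = L
g8 = g7 NAND I2 = L NAND L = H
g9 = g8 XOR g6 = H XOR L = H
g11 = g1 NOR g7 = H NOR L = L
g12 = g9 AND g11 = H AND L = L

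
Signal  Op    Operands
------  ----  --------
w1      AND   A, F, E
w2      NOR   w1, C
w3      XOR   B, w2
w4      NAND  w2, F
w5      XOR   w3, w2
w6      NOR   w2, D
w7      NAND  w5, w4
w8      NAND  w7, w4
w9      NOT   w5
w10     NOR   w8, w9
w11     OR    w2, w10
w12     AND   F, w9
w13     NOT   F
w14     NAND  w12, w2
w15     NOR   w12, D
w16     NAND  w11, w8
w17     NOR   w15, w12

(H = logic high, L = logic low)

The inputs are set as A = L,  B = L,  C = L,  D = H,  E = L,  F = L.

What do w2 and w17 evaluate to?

w2 = H, w17 = H

w1 = A AND F AND E = L AND L AND L = L
w2 = w1 NOR C = L NOR L = H
w3 = B XOR w2 = L XOR H = H
w5 = w3 XOR w2 = H XOR H = L
w9 = NOT w5 = NOT L = H
w12 = F AND w9 = L AND H = L
w15 = w12 NOR D = L NOR H = L
w17 = w15 NOR w12 = L NOR L = H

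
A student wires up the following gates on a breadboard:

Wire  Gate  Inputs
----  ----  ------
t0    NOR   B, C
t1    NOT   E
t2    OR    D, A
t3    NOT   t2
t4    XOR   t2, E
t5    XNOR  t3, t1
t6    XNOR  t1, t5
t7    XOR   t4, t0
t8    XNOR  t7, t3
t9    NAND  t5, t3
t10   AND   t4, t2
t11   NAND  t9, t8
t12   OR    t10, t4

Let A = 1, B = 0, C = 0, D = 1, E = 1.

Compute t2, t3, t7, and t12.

t0 = B NOR C = 0 NOR 0 = 1
t2 = D OR A = 1 OR 1 = 1
t3 = NOT t2 = NOT 1 = 0
t4 = t2 XOR E = 1 XOR 1 = 0
t7 = t4 XOR t0 = 0 XOR 1 = 1
t10 = t4 AND t2 = 0 AND 1 = 0
t12 = t10 OR t4 = 0 OR 0 = 0

t2 = 1; t3 = 0; t7 = 1; t12 = 0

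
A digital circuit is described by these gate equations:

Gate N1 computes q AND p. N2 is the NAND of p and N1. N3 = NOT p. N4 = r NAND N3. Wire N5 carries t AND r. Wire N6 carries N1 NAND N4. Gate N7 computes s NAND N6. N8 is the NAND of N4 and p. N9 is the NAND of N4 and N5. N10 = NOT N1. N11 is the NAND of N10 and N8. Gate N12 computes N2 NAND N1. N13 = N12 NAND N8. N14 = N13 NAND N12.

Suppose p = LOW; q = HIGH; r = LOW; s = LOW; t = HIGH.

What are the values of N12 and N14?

N12 = HIGH, N14 = HIGH

N1 = q AND p = HIGH AND LOW = LOW
N2 = p NAND N1 = LOW NAND LOW = HIGH
N3 = NOT p = NOT LOW = HIGH
N4 = r NAND N3 = LOW NAND HIGH = HIGH
N8 = N4 NAND p = HIGH NAND LOW = HIGH
N12 = N2 NAND N1 = HIGH NAND LOW = HIGH
N13 = N12 NAND N8 = HIGH NAND HIGH = LOW
N14 = N13 NAND N12 = LOW NAND HIGH = HIGH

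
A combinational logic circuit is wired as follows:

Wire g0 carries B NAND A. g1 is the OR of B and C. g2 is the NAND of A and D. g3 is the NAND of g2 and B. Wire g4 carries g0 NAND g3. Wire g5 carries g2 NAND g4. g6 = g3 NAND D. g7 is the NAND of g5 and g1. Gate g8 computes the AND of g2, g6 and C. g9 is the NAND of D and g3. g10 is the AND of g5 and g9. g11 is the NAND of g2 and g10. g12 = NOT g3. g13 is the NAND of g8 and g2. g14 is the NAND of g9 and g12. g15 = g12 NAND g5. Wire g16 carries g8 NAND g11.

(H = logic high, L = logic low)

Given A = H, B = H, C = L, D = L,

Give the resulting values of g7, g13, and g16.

g0 = B NAND A = H NAND H = L
g1 = B OR C = H OR L = H
g2 = A NAND D = H NAND L = H
g3 = g2 NAND B = H NAND H = L
g4 = g0 NAND g3 = L NAND L = H
g5 = g2 NAND g4 = H NAND H = L
g6 = g3 NAND D = L NAND L = H
g7 = g5 NAND g1 = L NAND H = H
g8 = g2 AND g6 AND C = H AND H AND L = L
g9 = D NAND g3 = L NAND L = H
g10 = g5 AND g9 = L AND H = L
g11 = g2 NAND g10 = H NAND L = H
g13 = g8 NAND g2 = L NAND H = H
g16 = g8 NAND g11 = L NAND H = H

g7 = H, g13 = H, g16 = H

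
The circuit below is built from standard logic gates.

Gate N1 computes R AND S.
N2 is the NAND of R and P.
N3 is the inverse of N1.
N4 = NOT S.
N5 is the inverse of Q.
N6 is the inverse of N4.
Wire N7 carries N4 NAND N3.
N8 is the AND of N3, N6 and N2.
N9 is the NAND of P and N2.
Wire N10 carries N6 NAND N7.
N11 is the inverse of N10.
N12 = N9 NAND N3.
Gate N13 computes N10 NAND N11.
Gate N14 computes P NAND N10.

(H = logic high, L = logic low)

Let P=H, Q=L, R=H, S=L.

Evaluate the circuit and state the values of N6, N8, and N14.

N6 = L  N8 = L  N14 = L

N1 = R AND S = H AND L = L
N2 = R NAND P = H NAND H = L
N3 = NOT N1 = NOT L = H
N4 = NOT S = NOT L = H
N6 = NOT N4 = NOT H = L
N7 = N4 NAND N3 = H NAND H = L
N8 = N3 AND N6 AND N2 = H AND L AND L = L
N10 = N6 NAND N7 = L NAND L = H
N14 = P NAND N10 = H NAND H = L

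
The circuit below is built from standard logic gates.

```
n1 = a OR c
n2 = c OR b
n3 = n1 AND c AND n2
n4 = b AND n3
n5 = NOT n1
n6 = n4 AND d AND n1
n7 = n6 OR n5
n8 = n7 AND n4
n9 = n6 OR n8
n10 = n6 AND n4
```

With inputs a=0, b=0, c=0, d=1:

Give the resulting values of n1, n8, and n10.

n1 = a OR c = 0 OR 0 = 0
n2 = c OR b = 0 OR 0 = 0
n3 = n1 AND c AND n2 = 0 AND 0 AND 0 = 0
n4 = b AND n3 = 0 AND 0 = 0
n5 = NOT n1 = NOT 0 = 1
n6 = n4 AND d AND n1 = 0 AND 1 AND 0 = 0
n7 = n6 OR n5 = 0 OR 1 = 1
n8 = n7 AND n4 = 1 AND 0 = 0
n10 = n6 AND n4 = 0 AND 0 = 0

n1 = 0; n8 = 0; n10 = 0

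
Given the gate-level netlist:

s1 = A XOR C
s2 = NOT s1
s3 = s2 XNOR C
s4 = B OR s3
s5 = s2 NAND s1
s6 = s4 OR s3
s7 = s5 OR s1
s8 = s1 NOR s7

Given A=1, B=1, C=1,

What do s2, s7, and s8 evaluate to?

s2 = 1, s7 = 1, s8 = 0

s1 = A XOR C = 1 XOR 1 = 0
s2 = NOT s1 = NOT 0 = 1
s5 = s2 NAND s1 = 1 NAND 0 = 1
s7 = s5 OR s1 = 1 OR 0 = 1
s8 = s1 NOR s7 = 0 NOR 1 = 0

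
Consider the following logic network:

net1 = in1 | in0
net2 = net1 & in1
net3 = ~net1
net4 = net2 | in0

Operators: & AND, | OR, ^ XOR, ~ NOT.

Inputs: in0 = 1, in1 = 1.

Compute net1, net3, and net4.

net1 = 1  net3 = 0  net4 = 1

net1 = in1 OR in0 = 1 OR 1 = 1
net2 = net1 AND in1 = 1 AND 1 = 1
net3 = NOT net1 = NOT 1 = 0
net4 = net2 OR in0 = 1 OR 1 = 1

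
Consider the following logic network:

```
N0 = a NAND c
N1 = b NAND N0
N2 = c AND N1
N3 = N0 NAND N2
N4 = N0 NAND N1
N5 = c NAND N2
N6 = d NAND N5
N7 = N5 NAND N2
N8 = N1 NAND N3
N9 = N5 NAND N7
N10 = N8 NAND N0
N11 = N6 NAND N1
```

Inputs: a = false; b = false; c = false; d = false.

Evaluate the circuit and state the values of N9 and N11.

N9 = false; N11 = false

N0 = a NAND c = false NAND false = true
N1 = b NAND N0 = false NAND true = true
N2 = c AND N1 = false AND true = false
N5 = c NAND N2 = false NAND false = true
N6 = d NAND N5 = false NAND true = true
N7 = N5 NAND N2 = true NAND false = true
N9 = N5 NAND N7 = true NAND true = false
N11 = N6 NAND N1 = true NAND true = false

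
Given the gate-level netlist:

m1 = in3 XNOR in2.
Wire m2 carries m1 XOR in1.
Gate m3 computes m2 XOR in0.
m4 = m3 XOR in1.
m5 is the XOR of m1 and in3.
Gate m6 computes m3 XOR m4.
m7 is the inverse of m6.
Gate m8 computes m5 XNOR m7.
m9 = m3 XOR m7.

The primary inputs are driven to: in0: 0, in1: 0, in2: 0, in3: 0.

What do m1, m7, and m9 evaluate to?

m1 = 1, m7 = 1, m9 = 0

m1 = in3 XNOR in2 = 0 XNOR 0 = 1
m2 = m1 XOR in1 = 1 XOR 0 = 1
m3 = m2 XOR in0 = 1 XOR 0 = 1
m4 = m3 XOR in1 = 1 XOR 0 = 1
m6 = m3 XOR m4 = 1 XOR 1 = 0
m7 = NOT m6 = NOT 0 = 1
m9 = m3 XOR m7 = 1 XOR 1 = 0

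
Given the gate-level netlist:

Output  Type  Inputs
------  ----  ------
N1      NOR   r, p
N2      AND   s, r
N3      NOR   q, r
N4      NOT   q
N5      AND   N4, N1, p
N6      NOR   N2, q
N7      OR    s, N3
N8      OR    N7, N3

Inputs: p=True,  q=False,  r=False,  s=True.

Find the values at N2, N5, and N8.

N2 = False, N5 = False, N8 = True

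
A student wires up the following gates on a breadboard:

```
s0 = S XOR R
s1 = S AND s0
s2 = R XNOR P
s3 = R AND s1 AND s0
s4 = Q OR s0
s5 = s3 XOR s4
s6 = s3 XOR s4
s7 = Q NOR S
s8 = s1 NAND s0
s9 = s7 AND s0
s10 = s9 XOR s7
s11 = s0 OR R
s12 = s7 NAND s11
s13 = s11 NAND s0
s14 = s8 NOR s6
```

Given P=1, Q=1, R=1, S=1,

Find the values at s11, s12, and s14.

s11 = 1; s12 = 1; s14 = 0

s0 = S XOR R = 1 XOR 1 = 0
s1 = S AND s0 = 1 AND 0 = 0
s3 = R AND s1 AND s0 = 1 AND 0 AND 0 = 0
s4 = Q OR s0 = 1 OR 0 = 1
s6 = s3 XOR s4 = 0 XOR 1 = 1
s7 = Q NOR S = 1 NOR 1 = 0
s8 = s1 NAND s0 = 0 NAND 0 = 1
s11 = s0 OR R = 0 OR 1 = 1
s12 = s7 NAND s11 = 0 NAND 1 = 1
s14 = s8 NOR s6 = 1 NOR 1 = 0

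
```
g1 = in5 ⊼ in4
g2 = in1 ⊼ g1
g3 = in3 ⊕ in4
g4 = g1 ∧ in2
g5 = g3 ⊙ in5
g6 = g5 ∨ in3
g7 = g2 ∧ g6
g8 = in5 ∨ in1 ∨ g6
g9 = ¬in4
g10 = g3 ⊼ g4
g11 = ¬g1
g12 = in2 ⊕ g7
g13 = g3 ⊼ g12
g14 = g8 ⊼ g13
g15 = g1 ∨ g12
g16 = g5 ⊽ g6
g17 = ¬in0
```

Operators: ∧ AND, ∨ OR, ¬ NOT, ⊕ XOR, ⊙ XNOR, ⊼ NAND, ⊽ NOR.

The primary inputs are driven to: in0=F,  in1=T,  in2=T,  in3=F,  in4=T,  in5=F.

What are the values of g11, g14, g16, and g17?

g1 = in5 NAND in4 = F NAND T = T
g2 = in1 NAND g1 = T NAND T = F
g3 = in3 XOR in4 = F XOR T = T
g5 = g3 XNOR in5 = T XNOR F = F
g6 = g5 OR in3 = F OR F = F
g7 = g2 AND g6 = F AND F = F
g8 = in5 OR in1 OR g6 = F OR T OR F = T
g11 = NOT g1 = NOT T = F
g12 = in2 XOR g7 = T XOR F = T
g13 = g3 NAND g12 = T NAND T = F
g14 = g8 NAND g13 = T NAND F = T
g16 = g5 NOR g6 = F NOR F = T
g17 = NOT in0 = NOT F = T

g11 = F, g14 = T, g16 = T, g17 = T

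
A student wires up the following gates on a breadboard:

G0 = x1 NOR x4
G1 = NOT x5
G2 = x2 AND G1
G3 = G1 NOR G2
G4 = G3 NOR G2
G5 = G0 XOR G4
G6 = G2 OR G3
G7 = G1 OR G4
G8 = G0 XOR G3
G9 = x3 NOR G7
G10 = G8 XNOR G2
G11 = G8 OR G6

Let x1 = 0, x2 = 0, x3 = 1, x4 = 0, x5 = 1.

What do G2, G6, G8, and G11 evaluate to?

G0 = x1 NOR x4 = 0 NOR 0 = 1
G1 = NOT x5 = NOT 1 = 0
G2 = x2 AND G1 = 0 AND 0 = 0
G3 = G1 NOR G2 = 0 NOR 0 = 1
G6 = G2 OR G3 = 0 OR 1 = 1
G8 = G0 XOR G3 = 1 XOR 1 = 0
G11 = G8 OR G6 = 0 OR 1 = 1

G2 = 0, G6 = 1, G8 = 0, G11 = 1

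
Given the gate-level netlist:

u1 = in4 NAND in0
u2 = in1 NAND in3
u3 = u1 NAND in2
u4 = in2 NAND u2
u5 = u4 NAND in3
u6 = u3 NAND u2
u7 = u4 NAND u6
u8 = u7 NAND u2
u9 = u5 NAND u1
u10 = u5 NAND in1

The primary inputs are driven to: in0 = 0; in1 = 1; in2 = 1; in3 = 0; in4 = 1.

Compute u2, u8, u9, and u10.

u1 = in4 NAND in0 = 1 NAND 0 = 1
u2 = in1 NAND in3 = 1 NAND 0 = 1
u3 = u1 NAND in2 = 1 NAND 1 = 0
u4 = in2 NAND u2 = 1 NAND 1 = 0
u5 = u4 NAND in3 = 0 NAND 0 = 1
u6 = u3 NAND u2 = 0 NAND 1 = 1
u7 = u4 NAND u6 = 0 NAND 1 = 1
u8 = u7 NAND u2 = 1 NAND 1 = 0
u9 = u5 NAND u1 = 1 NAND 1 = 0
u10 = u5 NAND in1 = 1 NAND 1 = 0

u2 = 1  u8 = 0  u9 = 0  u10 = 0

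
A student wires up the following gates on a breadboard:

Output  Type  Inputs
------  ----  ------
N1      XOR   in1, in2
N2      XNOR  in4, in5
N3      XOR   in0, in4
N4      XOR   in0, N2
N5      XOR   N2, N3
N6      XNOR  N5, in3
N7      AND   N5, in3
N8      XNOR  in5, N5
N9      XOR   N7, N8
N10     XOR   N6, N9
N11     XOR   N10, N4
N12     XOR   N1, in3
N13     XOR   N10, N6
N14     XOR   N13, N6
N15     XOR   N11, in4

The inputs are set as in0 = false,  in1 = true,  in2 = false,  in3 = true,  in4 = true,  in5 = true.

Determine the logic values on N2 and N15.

N2 = in4 XNOR in5 = true XNOR true = true
N3 = in0 XOR in4 = false XOR true = true
N4 = in0 XOR N2 = false XOR true = true
N5 = N2 XOR N3 = true XOR true = false
N6 = N5 XNOR in3 = false XNOR true = false
N7 = N5 AND in3 = false AND true = false
N8 = in5 XNOR N5 = true XNOR false = false
N9 = N7 XOR N8 = false XOR false = false
N10 = N6 XOR N9 = false XOR false = false
N11 = N10 XOR N4 = false XOR true = true
N15 = N11 XOR in4 = true XOR true = false

N2 = true  N15 = false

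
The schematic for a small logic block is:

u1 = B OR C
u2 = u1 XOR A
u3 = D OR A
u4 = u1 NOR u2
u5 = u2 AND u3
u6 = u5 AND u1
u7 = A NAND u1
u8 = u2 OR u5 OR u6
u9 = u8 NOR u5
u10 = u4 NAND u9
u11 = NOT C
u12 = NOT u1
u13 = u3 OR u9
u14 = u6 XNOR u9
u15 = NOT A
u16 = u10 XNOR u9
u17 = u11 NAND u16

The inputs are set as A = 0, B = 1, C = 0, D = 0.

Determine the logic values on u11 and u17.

u11 = 1; u17 = 1

u1 = B OR C = 1 OR 0 = 1
u2 = u1 XOR A = 1 XOR 0 = 1
u3 = D OR A = 0 OR 0 = 0
u4 = u1 NOR u2 = 1 NOR 1 = 0
u5 = u2 AND u3 = 1 AND 0 = 0
u6 = u5 AND u1 = 0 AND 1 = 0
u8 = u2 OR u5 OR u6 = 1 OR 0 OR 0 = 1
u9 = u8 NOR u5 = 1 NOR 0 = 0
u10 = u4 NAND u9 = 0 NAND 0 = 1
u11 = NOT C = NOT 0 = 1
u16 = u10 XNOR u9 = 1 XNOR 0 = 0
u17 = u11 NAND u16 = 1 NAND 0 = 1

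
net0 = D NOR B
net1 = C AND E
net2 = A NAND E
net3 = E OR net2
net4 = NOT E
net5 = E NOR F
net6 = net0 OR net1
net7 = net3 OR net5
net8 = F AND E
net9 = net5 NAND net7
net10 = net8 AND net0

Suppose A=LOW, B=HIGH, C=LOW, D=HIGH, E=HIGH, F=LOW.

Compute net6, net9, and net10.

net6 = LOW; net9 = HIGH; net10 = LOW

net0 = D NOR B = HIGH NOR HIGH = LOW
net1 = C AND E = LOW AND HIGH = LOW
net2 = A NAND E = LOW NAND HIGH = HIGH
net3 = E OR net2 = HIGH OR HIGH = HIGH
net5 = E NOR F = HIGH NOR LOW = LOW
net6 = net0 OR net1 = LOW OR LOW = LOW
net7 = net3 OR net5 = HIGH OR LOW = HIGH
net8 = F AND E = LOW AND HIGH = LOW
net9 = net5 NAND net7 = LOW NAND HIGH = HIGH
net10 = net8 AND net0 = LOW AND LOW = LOW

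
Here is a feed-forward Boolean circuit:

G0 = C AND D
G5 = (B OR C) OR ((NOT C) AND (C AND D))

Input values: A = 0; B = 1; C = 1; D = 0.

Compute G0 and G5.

G0 = 1 AND 0 = 0
G5 = (1 OR 1) OR ((NOT 1) AND (1 AND 0)) = 1

G0 = 0  G5 = 1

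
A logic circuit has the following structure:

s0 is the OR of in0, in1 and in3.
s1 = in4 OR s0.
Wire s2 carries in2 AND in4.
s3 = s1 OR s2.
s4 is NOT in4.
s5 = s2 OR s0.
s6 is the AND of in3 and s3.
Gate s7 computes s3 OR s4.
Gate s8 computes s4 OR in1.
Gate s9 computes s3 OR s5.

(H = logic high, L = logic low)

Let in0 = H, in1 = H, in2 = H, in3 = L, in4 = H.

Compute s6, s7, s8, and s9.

s0 = in0 OR in1 OR in3 = H OR H OR L = H
s1 = in4 OR s0 = H OR H = H
s2 = in2 AND in4 = H AND H = H
s3 = s1 OR s2 = H OR H = H
s4 = NOT in4 = NOT H = L
s5 = s2 OR s0 = H OR H = H
s6 = in3 AND s3 = L AND H = L
s7 = s3 OR s4 = H OR L = H
s8 = s4 OR in1 = L OR H = H
s9 = s3 OR s5 = H OR H = H

s6 = L, s7 = H, s8 = H, s9 = H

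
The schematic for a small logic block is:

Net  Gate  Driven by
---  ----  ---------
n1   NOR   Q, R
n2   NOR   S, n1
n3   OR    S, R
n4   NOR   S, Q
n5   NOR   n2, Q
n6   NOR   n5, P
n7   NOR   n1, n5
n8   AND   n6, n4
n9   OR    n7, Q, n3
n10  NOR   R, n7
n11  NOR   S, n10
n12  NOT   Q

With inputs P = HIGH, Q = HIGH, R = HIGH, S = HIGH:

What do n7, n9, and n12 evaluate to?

n7 = HIGH, n9 = HIGH, n12 = LOW

n1 = Q NOR R = HIGH NOR HIGH = LOW
n2 = S NOR n1 = HIGH NOR LOW = LOW
n3 = S OR R = HIGH OR HIGH = HIGH
n5 = n2 NOR Q = LOW NOR HIGH = LOW
n7 = n1 NOR n5 = LOW NOR LOW = HIGH
n9 = n7 OR Q OR n3 = HIGH OR HIGH OR HIGH = HIGH
n12 = NOT Q = NOT HIGH = LOW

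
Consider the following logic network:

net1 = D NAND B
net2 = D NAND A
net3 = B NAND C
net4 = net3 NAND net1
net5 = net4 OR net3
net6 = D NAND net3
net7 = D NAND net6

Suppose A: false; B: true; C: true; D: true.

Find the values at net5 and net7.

net1 = D NAND B = true NAND true = false
net3 = B NAND C = true NAND true = false
net4 = net3 NAND net1 = false NAND false = true
net5 = net4 OR net3 = true OR false = true
net6 = D NAND net3 = true NAND false = true
net7 = D NAND net6 = true NAND true = false

net5 = true  net7 = false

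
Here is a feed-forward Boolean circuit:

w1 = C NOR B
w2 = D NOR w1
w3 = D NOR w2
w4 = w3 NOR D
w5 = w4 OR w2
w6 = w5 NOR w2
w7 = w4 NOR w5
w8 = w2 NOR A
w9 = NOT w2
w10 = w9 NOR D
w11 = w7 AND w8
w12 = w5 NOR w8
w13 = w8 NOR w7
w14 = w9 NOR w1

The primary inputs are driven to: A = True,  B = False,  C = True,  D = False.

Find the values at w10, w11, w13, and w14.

w10 = True, w11 = False, w13 = True, w14 = True

w1 = C NOR B = True NOR False = False
w2 = D NOR w1 = False NOR False = True
w3 = D NOR w2 = False NOR True = False
w4 = w3 NOR D = False NOR False = True
w5 = w4 OR w2 = True OR True = True
w7 = w4 NOR w5 = True NOR True = False
w8 = w2 NOR A = True NOR True = False
w9 = NOT w2 = NOT True = False
w10 = w9 NOR D = False NOR False = True
w11 = w7 AND w8 = False AND False = False
w13 = w8 NOR w7 = False NOR False = True
w14 = w9 NOR w1 = False NOR False = True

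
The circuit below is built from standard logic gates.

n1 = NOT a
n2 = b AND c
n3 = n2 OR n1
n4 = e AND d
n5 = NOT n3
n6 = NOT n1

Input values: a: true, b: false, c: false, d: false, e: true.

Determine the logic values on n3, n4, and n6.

n1 = NOT a = NOT true = false
n2 = b AND c = false AND false = false
n3 = n2 OR n1 = false OR false = false
n4 = e AND d = true AND false = false
n6 = NOT n1 = NOT false = true

n3 = false  n4 = false  n6 = true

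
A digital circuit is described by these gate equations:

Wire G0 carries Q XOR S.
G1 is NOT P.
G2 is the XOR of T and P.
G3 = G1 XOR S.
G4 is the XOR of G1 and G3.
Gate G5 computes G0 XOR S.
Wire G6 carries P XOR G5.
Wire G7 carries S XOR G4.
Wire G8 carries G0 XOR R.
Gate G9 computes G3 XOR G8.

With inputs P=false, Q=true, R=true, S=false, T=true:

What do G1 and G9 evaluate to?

G0 = Q XOR S = true XOR false = true
G1 = NOT P = NOT false = true
G3 = G1 XOR S = true XOR false = true
G8 = G0 XOR R = true XOR true = false
G9 = G3 XOR G8 = true XOR false = true

G1 = true  G9 = true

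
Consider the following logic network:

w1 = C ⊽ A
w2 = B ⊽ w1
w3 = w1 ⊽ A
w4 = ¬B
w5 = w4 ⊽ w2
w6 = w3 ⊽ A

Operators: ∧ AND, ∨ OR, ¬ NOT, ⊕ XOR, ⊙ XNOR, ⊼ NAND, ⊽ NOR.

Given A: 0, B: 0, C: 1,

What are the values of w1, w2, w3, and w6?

w1 = C NOR A = 1 NOR 0 = 0
w2 = B NOR w1 = 0 NOR 0 = 1
w3 = w1 NOR A = 0 NOR 0 = 1
w6 = w3 NOR A = 1 NOR 0 = 0

w1 = 0, w2 = 1, w3 = 1, w6 = 0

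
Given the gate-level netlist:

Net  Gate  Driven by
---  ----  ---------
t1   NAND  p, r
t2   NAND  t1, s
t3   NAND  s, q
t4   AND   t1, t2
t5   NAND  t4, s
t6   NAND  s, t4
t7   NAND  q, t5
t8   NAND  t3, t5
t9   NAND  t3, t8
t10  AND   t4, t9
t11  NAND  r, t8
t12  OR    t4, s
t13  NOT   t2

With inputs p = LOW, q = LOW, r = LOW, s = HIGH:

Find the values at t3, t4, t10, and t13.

t3 = HIGH; t4 = LOW; t10 = LOW; t13 = HIGH

t1 = p NAND r = LOW NAND LOW = HIGH
t2 = t1 NAND s = HIGH NAND HIGH = LOW
t3 = s NAND q = HIGH NAND LOW = HIGH
t4 = t1 AND t2 = HIGH AND LOW = LOW
t5 = t4 NAND s = LOW NAND HIGH = HIGH
t8 = t3 NAND t5 = HIGH NAND HIGH = LOW
t9 = t3 NAND t8 = HIGH NAND LOW = HIGH
t10 = t4 AND t9 = LOW AND HIGH = LOW
t13 = NOT t2 = NOT LOW = HIGH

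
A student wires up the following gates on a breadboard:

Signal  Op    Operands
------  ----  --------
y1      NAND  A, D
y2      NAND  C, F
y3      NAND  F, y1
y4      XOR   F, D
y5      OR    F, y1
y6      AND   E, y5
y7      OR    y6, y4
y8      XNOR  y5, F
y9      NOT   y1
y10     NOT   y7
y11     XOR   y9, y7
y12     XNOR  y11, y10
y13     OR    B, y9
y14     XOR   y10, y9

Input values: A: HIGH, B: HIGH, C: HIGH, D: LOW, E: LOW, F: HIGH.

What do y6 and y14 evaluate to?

y1 = A NAND D = HIGH NAND LOW = HIGH
y4 = F XOR D = HIGH XOR LOW = HIGH
y5 = F OR y1 = HIGH OR HIGH = HIGH
y6 = E AND y5 = LOW AND HIGH = LOW
y7 = y6 OR y4 = LOW OR HIGH = HIGH
y9 = NOT y1 = NOT HIGH = LOW
y10 = NOT y7 = NOT HIGH = LOW
y14 = y10 XOR y9 = LOW XOR LOW = LOW

y6 = LOW, y14 = LOW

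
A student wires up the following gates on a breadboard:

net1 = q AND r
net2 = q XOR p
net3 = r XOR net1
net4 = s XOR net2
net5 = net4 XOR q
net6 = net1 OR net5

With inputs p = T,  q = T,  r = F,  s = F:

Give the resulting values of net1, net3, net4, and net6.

net1 = F, net3 = F, net4 = F, net6 = T

net1 = q AND r = T AND F = F
net2 = q XOR p = T XOR T = F
net3 = r XOR net1 = F XOR F = F
net4 = s XOR net2 = F XOR F = F
net5 = net4 XOR q = F XOR T = T
net6 = net1 OR net5 = F OR T = T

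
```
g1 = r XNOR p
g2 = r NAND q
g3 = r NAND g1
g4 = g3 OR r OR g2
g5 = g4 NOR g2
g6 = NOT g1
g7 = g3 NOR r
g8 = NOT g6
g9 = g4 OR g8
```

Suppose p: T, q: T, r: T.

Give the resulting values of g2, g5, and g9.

g2 = F, g5 = F, g9 = T

g1 = r XNOR p = T XNOR T = T
g2 = r NAND q = T NAND T = F
g3 = r NAND g1 = T NAND T = F
g4 = g3 OR r OR g2 = F OR T OR F = T
g5 = g4 NOR g2 = T NOR F = F
g6 = NOT g1 = NOT T = F
g8 = NOT g6 = NOT F = T
g9 = g4 OR g8 = T OR T = T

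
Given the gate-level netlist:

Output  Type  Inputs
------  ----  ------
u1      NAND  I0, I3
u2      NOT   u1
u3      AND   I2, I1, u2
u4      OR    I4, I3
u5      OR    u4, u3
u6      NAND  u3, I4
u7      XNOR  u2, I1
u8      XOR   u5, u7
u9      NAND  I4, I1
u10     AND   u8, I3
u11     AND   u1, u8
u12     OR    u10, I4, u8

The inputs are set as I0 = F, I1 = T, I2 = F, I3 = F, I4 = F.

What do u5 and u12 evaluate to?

u1 = I0 NAND I3 = F NAND F = T
u2 = NOT u1 = NOT T = F
u3 = I2 AND I1 AND u2 = F AND T AND F = F
u4 = I4 OR I3 = F OR F = F
u5 = u4 OR u3 = F OR F = F
u7 = u2 XNOR I1 = F XNOR T = F
u8 = u5 XOR u7 = F XOR F = F
u10 = u8 AND I3 = F AND F = F
u12 = u10 OR I4 OR u8 = F OR F OR F = F

u5 = F, u12 = F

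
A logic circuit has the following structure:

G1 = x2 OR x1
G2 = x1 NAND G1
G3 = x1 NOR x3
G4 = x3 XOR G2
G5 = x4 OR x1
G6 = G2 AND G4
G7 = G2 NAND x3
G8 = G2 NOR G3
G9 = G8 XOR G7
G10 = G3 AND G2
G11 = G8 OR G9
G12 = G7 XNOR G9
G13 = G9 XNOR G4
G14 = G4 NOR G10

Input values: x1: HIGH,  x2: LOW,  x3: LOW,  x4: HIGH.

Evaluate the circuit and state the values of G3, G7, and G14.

G1 = x2 OR x1 = LOW OR HIGH = HIGH
G2 = x1 NAND G1 = HIGH NAND HIGH = LOW
G3 = x1 NOR x3 = HIGH NOR LOW = LOW
G4 = x3 XOR G2 = LOW XOR LOW = LOW
G7 = G2 NAND x3 = LOW NAND LOW = HIGH
G10 = G3 AND G2 = LOW AND LOW = LOW
G14 = G4 NOR G10 = LOW NOR LOW = HIGH

G3 = LOW, G7 = HIGH, G14 = HIGH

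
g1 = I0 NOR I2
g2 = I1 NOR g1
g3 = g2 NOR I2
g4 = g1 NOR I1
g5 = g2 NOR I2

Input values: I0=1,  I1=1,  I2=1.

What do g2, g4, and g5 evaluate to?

g1 = I0 NOR I2 = 1 NOR 1 = 0
g2 = I1 NOR g1 = 1 NOR 0 = 0
g4 = g1 NOR I1 = 0 NOR 1 = 0
g5 = g2 NOR I2 = 0 NOR 1 = 0

g2 = 0, g4 = 0, g5 = 0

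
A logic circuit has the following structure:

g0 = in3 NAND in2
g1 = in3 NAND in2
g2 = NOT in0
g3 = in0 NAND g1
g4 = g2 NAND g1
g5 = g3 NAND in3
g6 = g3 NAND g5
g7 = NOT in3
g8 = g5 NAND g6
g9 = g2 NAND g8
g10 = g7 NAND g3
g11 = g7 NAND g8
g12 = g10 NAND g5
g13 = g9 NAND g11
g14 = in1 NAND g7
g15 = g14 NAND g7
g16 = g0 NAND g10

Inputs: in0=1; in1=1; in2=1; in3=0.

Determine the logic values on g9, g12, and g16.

g0 = in3 NAND in2 = 0 NAND 1 = 1
g1 = in3 NAND in2 = 0 NAND 1 = 1
g2 = NOT in0 = NOT 1 = 0
g3 = in0 NAND g1 = 1 NAND 1 = 0
g5 = g3 NAND in3 = 0 NAND 0 = 1
g6 = g3 NAND g5 = 0 NAND 1 = 1
g7 = NOT in3 = NOT 0 = 1
g8 = g5 NAND g6 = 1 NAND 1 = 0
g9 = g2 NAND g8 = 0 NAND 0 = 1
g10 = g7 NAND g3 = 1 NAND 0 = 1
g12 = g10 NAND g5 = 1 NAND 1 = 0
g16 = g0 NAND g10 = 1 NAND 1 = 0

g9 = 1, g12 = 0, g16 = 0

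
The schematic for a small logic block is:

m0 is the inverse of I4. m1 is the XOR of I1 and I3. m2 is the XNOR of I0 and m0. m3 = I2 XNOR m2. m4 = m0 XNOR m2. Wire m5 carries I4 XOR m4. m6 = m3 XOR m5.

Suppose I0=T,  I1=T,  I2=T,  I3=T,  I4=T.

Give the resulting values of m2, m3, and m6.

m0 = NOT I4 = NOT T = F
m2 = I0 XNOR m0 = T XNOR F = F
m3 = I2 XNOR m2 = T XNOR F = F
m4 = m0 XNOR m2 = F XNOR F = T
m5 = I4 XOR m4 = T XOR T = F
m6 = m3 XOR m5 = F XOR F = F

m2 = F  m3 = F  m6 = F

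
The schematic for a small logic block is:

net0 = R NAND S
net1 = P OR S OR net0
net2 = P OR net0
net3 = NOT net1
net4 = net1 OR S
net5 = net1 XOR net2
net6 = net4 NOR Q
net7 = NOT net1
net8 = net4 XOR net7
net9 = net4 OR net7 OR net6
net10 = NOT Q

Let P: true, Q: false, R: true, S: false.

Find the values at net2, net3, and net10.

net0 = R NAND S = true NAND false = true
net1 = P OR S OR net0 = true OR false OR true = true
net2 = P OR net0 = true OR true = true
net3 = NOT net1 = NOT true = false
net10 = NOT Q = NOT false = true

net2 = true, net3 = false, net10 = true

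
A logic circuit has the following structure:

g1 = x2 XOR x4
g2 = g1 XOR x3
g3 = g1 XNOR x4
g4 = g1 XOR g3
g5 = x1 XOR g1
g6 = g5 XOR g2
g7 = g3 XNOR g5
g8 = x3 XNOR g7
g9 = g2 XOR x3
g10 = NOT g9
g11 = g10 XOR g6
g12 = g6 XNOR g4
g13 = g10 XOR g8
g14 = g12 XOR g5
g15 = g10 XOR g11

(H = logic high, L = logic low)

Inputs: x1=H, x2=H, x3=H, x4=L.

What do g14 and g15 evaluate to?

g14 = L, g15 = L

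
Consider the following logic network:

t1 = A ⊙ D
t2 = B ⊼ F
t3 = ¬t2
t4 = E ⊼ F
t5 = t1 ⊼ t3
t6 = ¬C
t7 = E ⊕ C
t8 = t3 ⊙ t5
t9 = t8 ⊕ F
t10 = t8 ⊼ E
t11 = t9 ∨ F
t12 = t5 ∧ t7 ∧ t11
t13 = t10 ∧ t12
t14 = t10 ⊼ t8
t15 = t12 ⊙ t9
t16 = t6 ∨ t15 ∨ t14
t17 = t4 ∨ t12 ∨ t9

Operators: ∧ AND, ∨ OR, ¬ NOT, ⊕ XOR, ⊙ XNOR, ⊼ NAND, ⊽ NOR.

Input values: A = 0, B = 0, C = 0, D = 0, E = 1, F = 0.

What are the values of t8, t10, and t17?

t1 = A XNOR D = 0 XNOR 0 = 1
t2 = B NAND F = 0 NAND 0 = 1
t3 = NOT t2 = NOT 1 = 0
t4 = E NAND F = 1 NAND 0 = 1
t5 = t1 NAND t3 = 1 NAND 0 = 1
t7 = E XOR C = 1 XOR 0 = 1
t8 = t3 XNOR t5 = 0 XNOR 1 = 0
t9 = t8 XOR F = 0 XOR 0 = 0
t10 = t8 NAND E = 0 NAND 1 = 1
t11 = t9 OR F = 0 OR 0 = 0
t12 = t5 AND t7 AND t11 = 1 AND 1 AND 0 = 0
t17 = t4 OR t12 OR t9 = 1 OR 0 OR 0 = 1

t8 = 0  t10 = 1  t17 = 1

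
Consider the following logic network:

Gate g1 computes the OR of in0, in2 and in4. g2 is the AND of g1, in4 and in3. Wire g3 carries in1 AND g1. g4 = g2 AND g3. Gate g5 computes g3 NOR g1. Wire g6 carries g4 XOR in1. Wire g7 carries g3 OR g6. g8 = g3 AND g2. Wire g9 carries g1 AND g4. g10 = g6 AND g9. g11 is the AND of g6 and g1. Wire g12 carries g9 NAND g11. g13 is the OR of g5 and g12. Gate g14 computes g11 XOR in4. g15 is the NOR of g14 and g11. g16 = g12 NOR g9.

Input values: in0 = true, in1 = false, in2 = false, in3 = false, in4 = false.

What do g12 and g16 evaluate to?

g12 = true; g16 = false

g1 = in0 OR in2 OR in4 = true OR false OR false = true
g2 = g1 AND in4 AND in3 = true AND false AND false = false
g3 = in1 AND g1 = false AND true = false
g4 = g2 AND g3 = false AND false = false
g6 = g4 XOR in1 = false XOR false = false
g9 = g1 AND g4 = true AND false = false
g11 = g6 AND g1 = false AND true = false
g12 = g9 NAND g11 = false NAND false = true
g16 = g12 NOR g9 = true NOR false = false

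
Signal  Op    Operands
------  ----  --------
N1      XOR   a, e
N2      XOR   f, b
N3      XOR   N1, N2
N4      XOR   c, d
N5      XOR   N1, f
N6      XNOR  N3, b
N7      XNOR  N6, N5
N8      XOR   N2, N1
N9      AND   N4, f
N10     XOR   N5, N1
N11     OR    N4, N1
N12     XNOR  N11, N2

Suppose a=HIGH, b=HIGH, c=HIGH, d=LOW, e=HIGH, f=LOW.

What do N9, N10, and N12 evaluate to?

N1 = a XOR e = HIGH XOR HIGH = LOW
N2 = f XOR b = LOW XOR HIGH = HIGH
N4 = c XOR d = HIGH XOR LOW = HIGH
N5 = N1 XOR f = LOW XOR LOW = LOW
N9 = N4 AND f = HIGH AND LOW = LOW
N10 = N5 XOR N1 = LOW XOR LOW = LOW
N11 = N4 OR N1 = HIGH OR LOW = HIGH
N12 = N11 XNOR N2 = HIGH XNOR HIGH = HIGH

N9 = LOW; N10 = LOW; N12 = HIGH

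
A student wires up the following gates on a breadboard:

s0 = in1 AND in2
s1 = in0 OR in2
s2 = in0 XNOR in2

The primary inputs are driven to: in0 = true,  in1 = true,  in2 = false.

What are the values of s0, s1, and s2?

s0 = true AND false = false
s1 = true OR false = true
s2 = true XNOR false = false

s0 = false  s1 = true  s2 = false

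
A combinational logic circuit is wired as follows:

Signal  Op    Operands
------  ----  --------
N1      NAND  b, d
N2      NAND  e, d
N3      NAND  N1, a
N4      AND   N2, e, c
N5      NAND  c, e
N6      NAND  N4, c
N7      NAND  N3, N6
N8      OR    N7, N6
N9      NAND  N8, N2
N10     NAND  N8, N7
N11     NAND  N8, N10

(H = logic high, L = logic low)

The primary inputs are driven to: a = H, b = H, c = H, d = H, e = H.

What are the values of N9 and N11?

N9 = H  N11 = L

N1 = b NAND d = H NAND H = L
N2 = e NAND d = H NAND H = L
N3 = N1 NAND a = L NAND H = H
N4 = N2 AND e AND c = L AND H AND H = L
N6 = N4 NAND c = L NAND H = H
N7 = N3 NAND N6 = H NAND H = L
N8 = N7 OR N6 = L OR H = H
N9 = N8 NAND N2 = H NAND L = H
N10 = N8 NAND N7 = H NAND L = H
N11 = N8 NAND N10 = H NAND H = L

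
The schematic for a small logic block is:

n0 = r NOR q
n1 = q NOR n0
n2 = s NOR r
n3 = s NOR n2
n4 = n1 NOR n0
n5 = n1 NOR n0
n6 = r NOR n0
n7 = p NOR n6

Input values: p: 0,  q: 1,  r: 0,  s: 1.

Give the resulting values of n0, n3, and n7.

n0 = r NOR q = 0 NOR 1 = 0
n2 = s NOR r = 1 NOR 0 = 0
n3 = s NOR n2 = 1 NOR 0 = 0
n6 = r NOR n0 = 0 NOR 0 = 1
n7 = p NOR n6 = 0 NOR 1 = 0

n0 = 0; n3 = 0; n7 = 0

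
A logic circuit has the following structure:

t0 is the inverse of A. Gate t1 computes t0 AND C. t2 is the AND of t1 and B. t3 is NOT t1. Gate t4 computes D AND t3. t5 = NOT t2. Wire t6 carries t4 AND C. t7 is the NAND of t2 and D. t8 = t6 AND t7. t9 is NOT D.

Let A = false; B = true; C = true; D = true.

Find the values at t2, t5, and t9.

t0 = NOT A = NOT false = true
t1 = t0 AND C = true AND true = true
t2 = t1 AND B = true AND true = true
t5 = NOT t2 = NOT true = false
t9 = NOT D = NOT true = false

t2 = true  t5 = false  t9 = false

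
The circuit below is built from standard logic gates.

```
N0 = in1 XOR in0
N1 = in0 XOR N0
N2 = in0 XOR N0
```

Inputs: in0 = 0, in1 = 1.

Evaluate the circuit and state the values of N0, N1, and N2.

N0 = 1, N1 = 1, N2 = 1

N0 = in1 XOR in0 = 1 XOR 0 = 1
N1 = in0 XOR N0 = 0 XOR 1 = 1
N2 = in0 XOR N0 = 0 XOR 1 = 1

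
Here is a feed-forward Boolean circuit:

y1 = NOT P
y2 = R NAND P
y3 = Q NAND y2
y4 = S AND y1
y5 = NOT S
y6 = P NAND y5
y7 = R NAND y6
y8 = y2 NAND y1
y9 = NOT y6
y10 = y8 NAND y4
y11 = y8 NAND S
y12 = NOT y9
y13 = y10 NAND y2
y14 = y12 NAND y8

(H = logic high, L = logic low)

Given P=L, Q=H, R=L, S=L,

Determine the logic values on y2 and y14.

y1 = NOT P = NOT L = H
y2 = R NAND P = L NAND L = H
y5 = NOT S = NOT L = H
y6 = P NAND y5 = L NAND H = H
y8 = y2 NAND y1 = H NAND H = L
y9 = NOT y6 = NOT H = L
y12 = NOT y9 = NOT L = H
y14 = y12 NAND y8 = H NAND L = H

y2 = H; y14 = H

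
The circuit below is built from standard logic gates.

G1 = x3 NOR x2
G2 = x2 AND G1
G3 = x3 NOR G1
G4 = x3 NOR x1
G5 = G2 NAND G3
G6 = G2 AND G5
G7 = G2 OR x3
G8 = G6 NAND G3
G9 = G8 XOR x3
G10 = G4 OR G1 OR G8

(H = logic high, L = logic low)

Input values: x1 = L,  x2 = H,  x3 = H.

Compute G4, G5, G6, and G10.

G4 = L; G5 = H; G6 = L; G10 = H

G1 = x3 NOR x2 = H NOR H = L
G2 = x2 AND G1 = H AND L = L
G3 = x3 NOR G1 = H NOR L = L
G4 = x3 NOR x1 = H NOR L = L
G5 = G2 NAND G3 = L NAND L = H
G6 = G2 AND G5 = L AND H = L
G8 = G6 NAND G3 = L NAND L = H
G10 = G4 OR G1 OR G8 = L OR L OR H = H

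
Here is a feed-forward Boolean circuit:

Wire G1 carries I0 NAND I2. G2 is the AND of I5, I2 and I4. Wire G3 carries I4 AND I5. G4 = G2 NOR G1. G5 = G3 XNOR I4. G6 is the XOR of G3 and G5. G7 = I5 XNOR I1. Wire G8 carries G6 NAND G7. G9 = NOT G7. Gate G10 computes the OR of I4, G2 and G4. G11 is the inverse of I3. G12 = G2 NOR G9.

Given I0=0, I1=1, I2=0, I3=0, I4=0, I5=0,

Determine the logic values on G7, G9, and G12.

G7 = 0  G9 = 1  G12 = 0

G2 = I5 AND I2 AND I4 = 0 AND 0 AND 0 = 0
G7 = I5 XNOR I1 = 0 XNOR 1 = 0
G9 = NOT G7 = NOT 0 = 1
G12 = G2 NOR G9 = 0 NOR 1 = 0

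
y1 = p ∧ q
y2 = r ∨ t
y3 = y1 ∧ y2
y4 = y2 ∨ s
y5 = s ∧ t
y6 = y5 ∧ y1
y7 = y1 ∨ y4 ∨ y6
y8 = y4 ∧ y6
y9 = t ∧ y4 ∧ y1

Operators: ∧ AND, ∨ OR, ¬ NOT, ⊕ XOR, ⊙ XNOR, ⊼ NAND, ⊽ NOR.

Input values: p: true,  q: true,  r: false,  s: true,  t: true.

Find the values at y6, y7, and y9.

y1 = p AND q = true AND true = true
y2 = r OR t = false OR true = true
y4 = y2 OR s = true OR true = true
y5 = s AND t = true AND true = true
y6 = y5 AND y1 = true AND true = true
y7 = y1 OR y4 OR y6 = true OR true OR true = true
y9 = t AND y4 AND y1 = true AND true AND true = true

y6 = true; y7 = true; y9 = true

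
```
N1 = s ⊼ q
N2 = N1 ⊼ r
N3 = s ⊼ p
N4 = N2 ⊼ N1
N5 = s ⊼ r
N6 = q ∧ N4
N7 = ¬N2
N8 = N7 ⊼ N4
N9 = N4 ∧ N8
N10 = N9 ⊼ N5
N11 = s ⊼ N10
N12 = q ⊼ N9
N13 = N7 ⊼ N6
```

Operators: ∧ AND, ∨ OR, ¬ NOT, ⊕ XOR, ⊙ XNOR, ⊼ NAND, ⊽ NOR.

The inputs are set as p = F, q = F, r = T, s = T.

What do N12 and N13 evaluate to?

N12 = T, N13 = T

N1 = s NAND q = T NAND F = T
N2 = N1 NAND r = T NAND T = F
N4 = N2 NAND N1 = F NAND T = T
N6 = q AND N4 = F AND T = F
N7 = NOT N2 = NOT F = T
N8 = N7 NAND N4 = T NAND T = F
N9 = N4 AND N8 = T AND F = F
N12 = q NAND N9 = F NAND F = T
N13 = N7 NAND N6 = T NAND F = T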